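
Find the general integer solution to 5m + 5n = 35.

Step 1: Compute gcd(5, 5) = 5.
Since 5 divides 35, solutions exist.

Step 2: Find a particular solution using extended Euclidean algorithm.
We get m₀ = 0, n₀ = 7.
Check: 5*0 + 5*7 = 35 = 35 ✓

Step 3: Write the general solution.
m = 0 + (5/5)t = 0 + 1t
n = 7 - (5/5)t = 7 - 1t
for any integer t.

m = 0 + 1t, n = 7 - 1t for integer t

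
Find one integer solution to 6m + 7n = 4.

Step 1: Check solvability.
gcd(6, 7) = 1
Since 1 divides 4, solutions exist.

Step 2: Apply extended Euclidean algorithm to find gcd.
We find integers such that 6*x0 + 7*y0 = 1

Step 3: Scale the particular solution.
Multiply by 4/1 = 4:
m = -4, n = 4

Step 4: Verify.
6*(-4) + 7*(4) = 4 = 4 ✓

m = -4, n = 4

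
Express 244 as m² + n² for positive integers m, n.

We need to find integers m, n > 0 such that m² + n² = 244.
Trying m = 10: n² = 244 - 10² = 244 - 100 = 144
n = 12
Check: 10² + 12² = 100 + 144 = 244 ✓

244 = 10² + 12²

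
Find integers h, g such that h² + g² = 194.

We need to find integers h, g > 0 such that h² + g² = 194.
Trying h = 5: g² = 194 - 5² = 194 - 25 = 169
g = 13
Check: 5² + 13² = 25 + 169 = 194 ✓

194 = 5² + 13²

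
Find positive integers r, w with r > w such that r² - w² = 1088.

Factor: r² - w² = (r+w)(r-w) = 1088.
We need two factors of 1088 with the same parity.
Use r+w = 544 and r-w = 2 (product 544·2 = 1088).
Adding: 2r = 546, so r = 273.
Subtracting: 2w = 542, so w = 271.
Check: 273² - 271² = 74529 - 73441 = 1088 ✓

r = 273, w = 271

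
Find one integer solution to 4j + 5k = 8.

Step 1: Check solvability.
gcd(4, 5) = 1
Since 1 divides 8, solutions exist.

Step 2: Apply extended Euclidean algorithm to find gcd.
We find integers such that 4*x0 + 5*y0 = 1

Step 3: Scale the particular solution.
Multiply by 8/1 = 8:
j = -8, k = 8

Step 4: Verify.
4*(-8) + 5*(8) = 8 = 8 ✓

j = -8, k = 8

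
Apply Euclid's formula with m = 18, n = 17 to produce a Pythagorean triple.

a = m² - n² = 18² - 17² = 324 - 289 = 35
b = 2mn = 2·18·17 = 612
c = m² + n² = 324 + 289 = 613
Verify: 35² + 612² = 1225 + 374544 = 375769 = 613² ✓

(35, 612, 613)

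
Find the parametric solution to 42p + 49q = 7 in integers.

Step 1: Compute gcd(42, 49) = 7.
Since 7 divides 7, solutions exist.

Step 2: Find a particular solution using extended Euclidean algorithm.
We get p₀ = -1, q₀ = 1.
Check: 42*-1 + 49*1 = 7 = 7 ✓

Step 3: Write the general solution.
p = -1 + (49/7)t = -1 + 7t
q = 1 - (42/7)t = 1 - 6t
for any integer t.

p = -1 + 7t, q = 1 - 6t for integer t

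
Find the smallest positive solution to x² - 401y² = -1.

We need x² = 401y² - 1. Try successive y:
y = 1: x² = 401·1² - 1 = 400 = 20² ✓
Check: 20² - 401·1² = 400 - 401 = -1 ✓

x = 20, y = 1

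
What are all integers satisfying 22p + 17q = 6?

Step 1: Compute gcd(22, 17) = 1.
Since 1 divides 6, solutions exist.

Step 2: Find a particular solution using extended Euclidean algorithm.
We get p₀ = 42, q₀ = -54.
Check: 22*42 + 17*-54 = 6 = 6 ✓

Step 3: Write the general solution.
p = 42 + (17/1)t = 42 + 17t
q = -54 - (22/1)t = -54 - 22t
for any integer t.

p = 42 + 17t, q = -54 - 22t for integer t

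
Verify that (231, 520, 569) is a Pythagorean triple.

Compute a² + b² = 231² + 520² = 53361 + 270400 = 323761
Compute c² = 569² = 323761
Since 323761 = 323761, confirmed.

Yes, it is a Pythagorean triple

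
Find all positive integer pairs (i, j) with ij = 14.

The positive divisors of 14 are: 1, 2, 7, 14.
Each divisor d gives the pair (d, 14/d):
(1, 14), (2, 7), (7, 2), (14, 1)

(1, 14), (2, 7), (7, 2), (14, 1)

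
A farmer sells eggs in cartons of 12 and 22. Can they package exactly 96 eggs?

We need non-negative a, b with 12a + 22b = 96.
gcd(12, 22) = 2 divides 96.
Try a = 8: 22b = 96 - 96 = 0, so b = 0.
One way: 8 cartons of 12 and 0 cartons of 22.

Yes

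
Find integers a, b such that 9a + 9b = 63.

Step 1: Check solvability.
gcd(9, 9) = 9
Since 9 divides 63, solutions exist.

Step 2: Apply extended Euclidean algorithm to find gcd.
We find integers such that 9*x0 + 9*y0 = 9

Step 3: Scale the particular solution.
Multiply by 63/9 = 7:
a = 0, b = 7

Step 4: Verify.
9*(0) + 9*(7) = 63 = 63 ✓

a = 0, b = 7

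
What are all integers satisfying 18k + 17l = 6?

Step 1: Compute gcd(18, 17) = 1.
Since 1 divides 6, solutions exist.

Step 2: Find a particular solution using extended Euclidean algorithm.
We get k₀ = 6, l₀ = -6.
Check: 18*6 + 17*-6 = 6 = 6 ✓

Step 3: Write the general solution.
k = 6 + (17/1)t = 6 + 17t
l = -6 - (18/1)t = -6 - 18t
for any integer t.

k = 6 + 17t, l = -6 - 18t for integer t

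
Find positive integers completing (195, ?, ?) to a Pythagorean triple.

We need the other leg and hypotenuse such that 195² + x² = c².
Take x = 748, c = 773: 195² + 748² = 38025 + 559504 = 597529 = 773² ✓
Triple: (195, 748, 773)

(195, 748, 773)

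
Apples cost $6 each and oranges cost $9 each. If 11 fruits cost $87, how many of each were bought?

Let a = apples, o = oranges.
a + o = 11
6a + 9o = 87
Substitute o = 11 - a:
6a + 9(11 - a) = 87
(6 - 9)a = 87 - 99
-3a = -12
a = 4, o = 11 - 4 = 7

Apples: 4, Oranges: 7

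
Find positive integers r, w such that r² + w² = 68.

Search for r with 68 - r² a perfect square.
r = 2: 68 - 2² = 68 - 4 = 64 = 8² ✓
So r = 2, w = 8.

r = 2, w = 8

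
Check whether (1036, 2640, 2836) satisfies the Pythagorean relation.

Compute a² + b²:
1036² + 2640² = 1073296 + 6969600 = 8042896
Compute c²:
2836² = 8042896
Since 8042896 = 8042896, it is a Pythagorean triple.

Yes, it is a Pythagorean triple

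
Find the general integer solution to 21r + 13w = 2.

Step 1: Compute gcd(21, 13) = 1.
Since 1 divides 2, solutions exist.

Step 2: Find a particular solution using extended Euclidean algorithm.
We get r₀ = 10, w₀ = -16.
Check: 21*10 + 13*-16 = 2 = 2 ✓

Step 3: Write the general solution.
r = 10 + (13/1)t = 10 + 13t
w = -16 - (21/1)t = -16 - 21t
for any integer t.

r = 10 + 13t, w = -16 - 21t for integer t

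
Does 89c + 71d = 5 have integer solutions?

Step 1: Compute gcd(89, 71).
gcd(89, 71) = 1

Step 2: Check divisibility.
Does 1 divide 5? 5 = 1 x 5, so yes.

By the theorem on linear Diophantine equations, 89c + 71d = 5 has integer solutions if and only if gcd(89, 71) divides 5. Since 1 | 5, solutions exist.

Yes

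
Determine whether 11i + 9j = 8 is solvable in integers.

Step 1: Compute gcd(11, 9).
gcd(11, 9) = 1

Step 2: Check divisibility.
Does 1 divide 8? 8 = 1 x 8, so yes.

By the theorem on linear Diophantine equations, 11i + 9j = 8 has integer solutions if and only if gcd(11, 9) divides 8. Since 1 | 8, solutions exist.

Yes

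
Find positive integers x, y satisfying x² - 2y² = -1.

We need x² = 2y² - 1. Try successive y:
y = 1: x² = 2·1² - 1 = 1 = 1² ✓
Check: 1² - 2·1² = 1 - 2 = -1 ✓

x = 1, y = 1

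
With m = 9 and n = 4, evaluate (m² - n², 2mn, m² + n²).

a = m² - n² = 81 - 16 = 65
b = 2mn = 2·9·4 = 72
c = m² + n² = 81 + 16 = 97
Verify: 65² + 72² = 4225 + 5184 = 9409 = 97² ✓

(65, 72, 97)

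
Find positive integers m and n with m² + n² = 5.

We need to find integers m, n > 0 such that m² + n² = 5.
Trying m = 1: n² = 5 - 1² = 5 - 1 = 4
n = 2
Check: 1² + 2² = 1 + 4 = 5 ✓

5 = 1² + 2²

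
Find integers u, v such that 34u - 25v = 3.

Step 1: Check solvability.
gcd(34, 25) = 1
Since 1 divides 3, solutions exist.

Step 2: Apply extended Euclidean algorithm to find gcd.
We find integers such that 34*x0 + 25*y0 = 1

Step 3: Scale the particular solution.
Multiply by 3/1 = 3:
u = -33, v = -45

Step 4: Verify.
34*(-33) - 25*(-45) = 3 = 3 ✓

u = -33, v = -45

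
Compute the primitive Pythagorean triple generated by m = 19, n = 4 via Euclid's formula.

a = m² - n² = 19² - 4² = 361 - 16 = 345
b = 2mn = 2·19·4 = 152
c = m² + n² = 361 + 16 = 377
Verify: 345² + 152² = 119025 + 23104 = 142129 = 377² ✓

(345, 152, 377)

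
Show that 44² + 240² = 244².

Compute a² + b² = 44² + 240² = 1936 + 57600 = 59536
Compute c² = 244² = 59536
Since 59536 = 59536, confirmed.

Yes, it is a Pythagorean triple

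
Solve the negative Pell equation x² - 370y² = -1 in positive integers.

We need x² = 370y² - 1. Try successive y:
y = 1: x² = 370·1² - 1 = 369, not a perfect square
y = 2: x² = 370·2² - 1 = 1479, not a perfect square
y = 3: x² = 370·3² - 1 = 3329, not a perfect square
...
y = 17: x² = 370·17² - 1 = 106929 = 327² ✓
Check: 327² - 370·17² = 106929 - 106930 = -1 ✓

x = 327, y = 17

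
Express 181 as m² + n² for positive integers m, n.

We need to find integers m, n > 0 such that m² + n² = 181.
Trying m = 9: n² = 181 - 9² = 181 - 81 = 100
n = 10
Check: 9² + 10² = 81 + 100 = 181 ✓

181 = 9² + 10²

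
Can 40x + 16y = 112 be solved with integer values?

Step 1: Compute gcd(40, 16).
gcd(40, 16) = 8

Step 2: Check divisibility.
Does 8 divide 112? 112 = 8 x 14, so yes.

By the theorem on linear Diophantine equations, 40x + 16y = 112 has integer solutions if and only if gcd(40, 16) divides 112. Since 8 | 112, solutions exist.

Yes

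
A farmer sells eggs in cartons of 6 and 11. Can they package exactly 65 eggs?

We need non-negative a, b with 6a + 11b = 65.
gcd(6, 11) = 1 divides 65.
Try a = 9: 11b = 65 - 54 = 11, so b = 1.
One way: 9 cartons of 6 and 1 cartons of 11.

Yes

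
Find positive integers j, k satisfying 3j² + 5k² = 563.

Try small values of j and check whether (563 - 3j²)/5 is a perfect square.
j = 9: 3·9² = 243, so 5k² = 563 - 243 = 320, giving k² = 64, k = 8.
Check: 3·9² + 5·8² = 243 + 320 = 563 ✓

j = 9, k = 8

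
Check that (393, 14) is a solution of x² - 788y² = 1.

Compute x² = 393² = 154449
Compute 788y² = 788·14² = 788·196 = 154448
x² - 788y² = 154449 - 154448 = 1
Since this equals 1, (393, 14) is a solution.

Yes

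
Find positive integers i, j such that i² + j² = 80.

Search for i with 80 - i² a perfect square.
i = 4: 80 - 4² = 80 - 16 = 64 = 8² ✓
So i = 4, j = 8.

i = 4, j = 8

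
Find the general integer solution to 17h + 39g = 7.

Step 1: Compute gcd(17, 39) = 1.
Since 1 divides 7, solutions exist.

Step 2: Find a particular solution using extended Euclidean algorithm.
We get h₀ = -112, g₀ = 49.
Check: 17*-112 + 39*49 = 7 = 7 ✓

Step 3: Write the general solution.
h = -112 + (39/1)t = -112 + 39t
g = 49 - (17/1)t = 49 - 17t
for any integer t.

h = -112 + 39t, g = 49 - 17t for integer t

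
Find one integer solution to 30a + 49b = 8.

Step 1: Check solvability.
gcd(30, 49) = 1
Since 1 divides 8, solutions exist.

Step 2: Apply extended Euclidean algorithm to find gcd.
We find integers such that 30*x0 + 49*y0 = 1

Step 3: Scale the particular solution.
Multiply by 8/1 = 8:
a = 144, b = -88

Step 4: Verify.
30*(144) + 49*(-88) = 8 = 8 ✓

a = 144, b = -88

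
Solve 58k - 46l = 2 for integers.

Step 1: Check solvability.
gcd(58, 46) = 2
Since 2 divides 2, solutions exist.

Step 2: Apply extended Euclidean algorithm to find gcd.
We find integers such that 58*x0 + 46*y0 = 2

Step 3: Scale the particular solution.
Multiply by 2/2 = 1:
k = 4, l = 5

Step 4: Verify.
58*(4) - 46*(5) = 2 = 2 ✓

k = 4, l = 5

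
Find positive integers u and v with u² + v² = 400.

We need to find integers u, v > 0 such that u² + v² = 400.
Trying u = 12: v² = 400 - 12² = 400 - 144 = 256
v = 16
Check: 12² + 16² = 144 + 256 = 400 ✓

400 = 12² + 16²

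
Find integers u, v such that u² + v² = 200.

We need to find integers u, v > 0 such that u² + v² = 200.
Trying u = 2: v² = 200 - 2² = 200 - 4 = 196
v = 14
Check: 2² + 14² = 4 + 196 = 200 ✓

200 = 2² + 14²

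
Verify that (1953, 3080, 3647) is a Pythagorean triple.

Compute a² + b² = 1953² + 3080² = 3814209 + 9486400 = 13300609
Compute c² = 3647² = 13300609
Since 13300609 = 13300609, confirmed.

Yes, it is a Pythagorean triple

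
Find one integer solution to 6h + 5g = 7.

Step 1: Check solvability.
gcd(6, 5) = 1
Since 1 divides 7, solutions exist.

Step 2: Apply extended Euclidean algorithm to find gcd.
We find integers such that 6*x0 + 5*y0 = 1

Step 3: Scale the particular solution.
Multiply by 7/1 = 7:
h = 7, g = -7

Step 4: Verify.
6*(7) + 5*(-7) = 7 = 7 ✓

h = 7, g = -7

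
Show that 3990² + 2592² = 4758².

Compute a² + b² = 3990² + 2592² = 15920100 + 6718464 = 22638564
Compute c² = 4758² = 22638564
Since 22638564 = 22638564, confirmed.

Yes, it is a Pythagorean triple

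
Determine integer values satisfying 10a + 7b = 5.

Step 1: Check solvability.
gcd(10, 7) = 1
Since 1 divides 5, solutions exist.

Step 2: Apply extended Euclidean algorithm to find gcd.
We find integers such that 10*x0 + 7*y0 = 1

Step 3: Scale the particular solution.
Multiply by 5/1 = 5:
a = -10, b = 15

Step 4: Verify.
10*(-10) + 7*(15) = 5 = 5 ✓

a = -10, b = 15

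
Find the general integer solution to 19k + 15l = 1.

Step 1: Compute gcd(19, 15) = 1.
Since 1 divides 1, solutions exist.

Step 2: Find a particular solution using extended Euclidean algorithm.
We get k₀ = 4, l₀ = -5.
Check: 19*4 + 15*-5 = 1 = 1 ✓

Step 3: Write the general solution.
k = 4 + (15/1)t = 4 + 15t
l = -5 - (19/1)t = -5 - 19t
for any integer t.

k = 4 + 15t, l = -5 - 19t for integer t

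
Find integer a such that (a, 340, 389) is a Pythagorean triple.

a² = c² - b² = 389² - 340² = 151321 - 115600 = 35721
a = sqrt(35721) = 189

189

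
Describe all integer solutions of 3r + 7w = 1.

Step 1: Compute gcd(3, 7) = 1.
Since 1 divides 1, solutions exist.

Step 2: Find a particular solution using extended Euclidean algorithm.
We get r₀ = -2, w₀ = 1.
Check: 3*-2 + 7*1 = 1 = 1 ✓

Step 3: Write the general solution.
r = -2 + (7/1)t = -2 + 7t
w = 1 - (3/1)t = 1 - 3t
for any integer t.

r = -2 + 7t, w = 1 - 3t for integer t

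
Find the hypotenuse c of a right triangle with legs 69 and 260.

c² = a² + b² = 69² + 260² = 4761 + 67600 = 72361
c = 269

269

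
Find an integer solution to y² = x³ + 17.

Try small integer x values and check whether x³ + 17 is a perfect square.
x = -2: x³ + 17 = -2³ + 17 = -8 + 17 = 9
Is 9 a perfect square? 3² = 9 ✓
So (x, y) = (-2, 3) is a solution.

x = -2, y = 3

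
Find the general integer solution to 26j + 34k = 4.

Step 1: Compute gcd(26, 34) = 2.
Since 2 divides 4, solutions exist.

Step 2: Find a particular solution using extended Euclidean algorithm.
We get j₀ = 8, k₀ = -6.
Check: 26*8 + 34*-6 = 4 = 4 ✓

Step 3: Write the general solution.
j = 8 + (34/2)t = 8 + 17t
k = -6 - (26/2)t = -6 - 13t
for any integer t.

j = 8 + 17t, k = -6 - 13t for integer t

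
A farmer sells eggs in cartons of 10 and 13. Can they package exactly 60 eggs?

We need non-negative a, b with 10a + 13b = 60.
gcd(10, 13) = 1 divides 60.
Try a = 6: 13b = 60 - 60 = 0, so b = 0.
One way: 6 cartons of 10 and 0 cartons of 13.

Yes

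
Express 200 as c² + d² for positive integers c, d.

We need to find integers c, d > 0 such that c² + d² = 200.
Trying c = 2: d² = 200 - 2² = 200 - 4 = 196
d = 14
Check: 2² + 14² = 4 + 196 = 200 ✓

200 = 2² + 14²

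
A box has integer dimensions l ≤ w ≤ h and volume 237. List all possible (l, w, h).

Iterate l from 1 to ⌊237^(1/3)⌋. For each l dividing 237, iterate w ≥ l with w dividing 237/l, and set h = 237/(l·w).
Triples found (2): (1×1×237), (1×3×79)

(1×1×237), (1×3×79)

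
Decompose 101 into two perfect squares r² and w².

We need to find integers r, w > 0 such that r² + w² = 101.
Trying r = 1: w² = 101 - 1² = 101 - 1 = 100
w = 10
Check: 1² + 10² = 1 + 100 = 101 ✓

101 = 1² + 10²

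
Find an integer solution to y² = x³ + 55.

Try small integer x values and check whether x³ + 55 is a perfect square.
x = 9: x³ + 55 = 9³ + 55 = 729 + 55 = 784
Is 784 a perfect square? 28² = 784 ✓
So (x, y) = (9, -28) is a solution.

x = 9, y = -28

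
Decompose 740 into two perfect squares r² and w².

We need to find integers r, w > 0 such that r² + w² = 740.
Trying r = 8: w² = 740 - 8² = 740 - 64 = 676
w = 26
Check: 8² + 26² = 64 + 676 = 740 ✓

740 = 8² + 26²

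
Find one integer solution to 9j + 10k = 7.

Step 1: Check solvability.
gcd(9, 10) = 1
Since 1 divides 7, solutions exist.

Step 2: Apply extended Euclidean algorithm to find gcd.
We find integers such that 9*x0 + 10*y0 = 1

Step 3: Scale the particular solution.
Multiply by 7/1 = 7:
j = -7, k = 7

Step 4: Verify.
9*(-7) + 10*(7) = 7 = 7 ✓

j = -7, k = 7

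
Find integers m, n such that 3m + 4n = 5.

Step 1: Check solvability.
gcd(3, 4) = 1
Since 1 divides 5, solutions exist.

Step 2: Apply extended Euclidean algorithm to find gcd.
We find integers such that 3*x0 + 4*y0 = 1

Step 3: Scale the particular solution.
Multiply by 5/1 = 5:
m = -5, n = 5

Step 4: Verify.
3*(-5) + 4*(5) = 5 = 5 ✓

m = -5, n = 5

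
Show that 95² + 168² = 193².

Compute a² + b²:
95² + 168² = 9025 + 28224 = 37249
Compute c²:
193² = 37249
Since 37249 = 37249, it is a Pythagorean triple.

Yes, it is a Pythagorean triple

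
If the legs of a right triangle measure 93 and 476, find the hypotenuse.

c² = a² + b² = 93² + 476² = 8649 + 226576 = 235225
c = 485

485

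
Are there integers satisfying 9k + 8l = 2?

Step 1: Compute gcd(9, 8).
gcd(9, 8) = 1

Step 2: Check divisibility.
Does 1 divide 2? 2 = 1 x 2, so yes.

By the theorem on linear Diophantine equations, 9k + 8l = 2 has integer solutions if and only if gcd(9, 8) divides 2. Since 1 | 2, solutions exist.

Yes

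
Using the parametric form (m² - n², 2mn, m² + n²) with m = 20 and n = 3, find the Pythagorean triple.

a = m² - n² = 20² - 3² = 400 - 9 = 391
b = 2mn = 2·20·3 = 120
c = m² + n² = 400 + 9 = 409
Verify: 391² + 120² = 152881 + 14400 = 167281 = 409² ✓

(391, 120, 409)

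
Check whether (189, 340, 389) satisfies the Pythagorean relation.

Compute a² + b²:
189² + 340² = 35721 + 115600 = 151321
Compute c²:
389² = 151321
Since 151321 = 151321, it is a Pythagorean triple.

Yes, it is a Pythagorean triple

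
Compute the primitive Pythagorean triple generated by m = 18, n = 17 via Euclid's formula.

a = m² - n² = 324 - 289 = 35
b = 2mn = 2·18·17 = 612
c = m² + n² = 324 + 289 = 613
Verify: 35² + 612² = 1225 + 374544 = 375769 = 613² ✓

(35, 612, 613)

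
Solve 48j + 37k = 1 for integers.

Step 1: Check solvability.
gcd(48, 37) = 1
Since 1 divides 1, solutions exist.

Step 2: Apply extended Euclidean algorithm to find gcd.
We find integers such that 48*x0 + 37*y0 = 1

Step 3: Scale the particular solution.
Multiply by 1/1 = 1:
j = -10, k = 13

Step 4: Verify.
48*(-10) + 37*(13) = 1 = 1 ✓

j = -10, k = 13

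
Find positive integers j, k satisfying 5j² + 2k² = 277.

Try small values of j and check whether (277 - 5j²)/2 is a perfect square.
j = 7: 5·7² = 245, so 2k² = 277 - 245 = 32, giving k² = 16, k = 4.
Check: 5·7² + 2·4² = 245 + 32 = 277 ✓

j = 7, k = 4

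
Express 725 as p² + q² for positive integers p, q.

We need to find integers p, q > 0 such that p² + q² = 725.
Trying p = 7: q² = 725 - 7² = 725 - 49 = 676
q = 26
Check: 7² + 26² = 49 + 676 = 725 ✓

725 = 7² + 26²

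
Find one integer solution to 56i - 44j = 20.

Step 1: Check solvability.
gcd(56, 44) = 4
Since 4 divides 20, solutions exist.

Step 2: Apply extended Euclidean algorithm to find gcd.
We find integers such that 56*x0 + 44*y0 = 4

Step 3: Scale the particular solution.
Multiply by 20/4 = 5:
i = 20, j = 25

Step 4: Verify.
56*(20) - 44*(25) = 20 = 20 ✓

i = 20, j = 25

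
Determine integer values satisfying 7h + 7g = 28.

Step 1: Check solvability.
gcd(7, 7) = 7
Since 7 divides 28, solutions exist.

Step 2: Apply extended Euclidean algorithm to find gcd.
We find integers such that 7*x0 + 7*y0 = 7

Step 3: Scale the particular solution.
Multiply by 28/7 = 4:
h = 0, g = 4

Step 4: Verify.
7*(0) + 7*(4) = 28 = 28 ✓

h = 0, g = 4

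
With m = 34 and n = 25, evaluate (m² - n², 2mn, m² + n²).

a = m² - n² = 1156 - 625 = 531
b = 2mn = 2·34·25 = 1700
c = m² + n² = 1156 + 625 = 1781
Verify: 531² + 1700² = 281961 + 2890000 = 3171961 = 1781² ✓

(531, 1700, 1781)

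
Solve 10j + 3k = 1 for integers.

Step 1: Check solvability.
gcd(10, 3) = 1
Since 1 divides 1, solutions exist.

Step 2: Apply extended Euclidean algorithm to find gcd.
We find integers such that 10*x0 + 3*y0 = 1

Step 3: Scale the particular solution.
Multiply by 1/1 = 1:
j = 1, k = -3

Step 4: Verify.
10*(1) + 3*(-3) = 1 = 1 ✓

j = 1, k = -3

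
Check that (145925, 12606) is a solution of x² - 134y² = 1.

Compute x² = 145925² = 21294105625
Compute 134y² = 134·12606² = 134·158911236 = 21294105624
x² - 134y² = 21294105625 - 21294105624 = 1
Since this equals 1, (145925, 12606) is a solution.

Yes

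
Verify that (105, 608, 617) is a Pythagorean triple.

Compute a² + b² = 105² + 608² = 11025 + 369664 = 380689
Compute c² = 617² = 380689
Since 380689 = 380689, confirmed.

Yes, it is a Pythagorean triple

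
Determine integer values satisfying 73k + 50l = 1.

Step 1: Check solvability.
gcd(73, 50) = 1
Since 1 divides 1, solutions exist.

Step 2: Apply extended Euclidean algorithm to find gcd.
We find integers such that 73*x0 + 50*y0 = 1

Step 3: Scale the particular solution.
Multiply by 1/1 = 1:
k = -13, l = 19

Step 4: Verify.
73*(-13) + 50*(19) = 1 = 1 ✓

k = -13, l = 19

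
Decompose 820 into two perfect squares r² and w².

We need to find integers r, w > 0 such that r² + w² = 820.
Trying r = 6: w² = 820 - 6² = 820 - 36 = 784
w = 28
Check: 6² + 28² = 36 + 784 = 820 ✓

820 = 6² + 28²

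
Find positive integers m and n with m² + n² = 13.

We need to find integers m, n > 0 such that m² + n² = 13.
Trying m = 2: n² = 13 - 2² = 13 - 4 = 9
n = 3
Check: 2² + 3² = 4 + 9 = 13 ✓

13 = 2² + 3²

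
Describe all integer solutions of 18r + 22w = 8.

Step 1: Compute gcd(18, 22) = 2.
Since 2 divides 8, solutions exist.

Step 2: Find a particular solution using extended Euclidean algorithm.
We get r₀ = 20, w₀ = -16.
Check: 18*20 + 22*-16 = 8 = 8 ✓

Step 3: Write the general solution.
r = 20 + (22/2)t = 20 + 11t
w = -16 - (18/2)t = -16 - 9t
for any integer t.

r = 20 + 11t, w = -16 - 9t for integer t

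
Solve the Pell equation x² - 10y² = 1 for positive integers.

We seek the smallest positive integers (x, y) with x² - 10y² = 1, i.e., x² = 10y² + 1.
Try successive y values:
y = 1: x² = 10·1² + 1 = 11, not a perfect square
y = 2: x² = 10·2² + 1 = 41, not a perfect square
y = 3: x² = 10·3² + 1 = 91, not a perfect square
... continuing the search (or via continued fractions) ...
y = 6: x² = 10·6² + 1 = 361, x = 19 ✓

Verify: 19² - 10·6² = 361 - 360 = 1 ✓

x = 19, y = 6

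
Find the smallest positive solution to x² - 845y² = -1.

We need x² = 845y² - 1. Try successive y:
y = 1: x² = 845·1² - 1 = 844, not a perfect square
y = 2: x² = 845·2² - 1 = 3379, not a perfect square
y = 3: x² = 845·3² - 1 = 7604, not a perfect square
...
y = 421: x² = 845·421² - 1 = 149768644 = 12238² ✓
Check: 12238² - 845·421² = 149768644 - 149768645 = -1 ✓

x = 12238, y = 421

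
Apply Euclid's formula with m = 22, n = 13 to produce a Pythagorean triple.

a = m² - n² = 22² - 13² = 484 - 169 = 315
b = 2mn = 2·22·13 = 572
c = m² + n² = 484 + 169 = 653
Verify: 315² + 572² = 99225 + 327184 = 426409 = 653² ✓

(315, 572, 653)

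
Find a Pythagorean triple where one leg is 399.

We need the other leg and hypotenuse such that 399² + x² = c².
Take x = 40, c = 401: 399² + 40² = 159201 + 1600 = 160801 = 401² ✓
Triple: (399, 40, 401)

(399, 40, 401)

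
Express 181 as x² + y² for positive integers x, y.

We need to find integers x, y > 0 such that x² + y² = 181.
Trying x = 9: y² = 181 - 9² = 181 - 81 = 100
y = 10
Check: 9² + 10² = 81 + 100 = 181 ✓

181 = 9² + 10²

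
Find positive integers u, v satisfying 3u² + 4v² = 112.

Try small values of u and check whether (112 - 3u²)/4 is a perfect square.
u = 4: 3·4² = 48, so 4v² = 112 - 48 = 64, giving v² = 16, v = 4.
Check: 3·4² + 4·4² = 48 + 64 = 112 ✓

u = 4, v = 4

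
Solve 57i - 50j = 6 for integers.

Step 1: Check solvability.
gcd(57, 50) = 1
Since 1 divides 6, solutions exist.

Step 2: Apply extended Euclidean algorithm to find gcd.
We find integers such that 57*x0 + 50*y0 = 1

Step 3: Scale the particular solution.
Multiply by 6/1 = 6:
i = -42, j = -48

Step 4: Verify.
57*(-42) - 50*(-48) = 6 = 6 ✓

i = -42, j = -48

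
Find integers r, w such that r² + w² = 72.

We need to find integers r, w > 0 such that r² + w² = 72.
Trying r = 6: w² = 72 - 6² = 72 - 36 = 36
w = 6
Check: 6² + 6² = 36 + 36 = 72 ✓

72 = 6² + 6²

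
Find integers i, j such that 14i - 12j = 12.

Step 1: Check solvability.
gcd(14, 12) = 2
Since 2 divides 12, solutions exist.

Step 2: Apply extended Euclidean algorithm to find gcd.
We find integers such that 14*x0 + 12*y0 = 2

Step 3: Scale the particular solution.
Multiply by 12/2 = 6:
i = 6, j = 6

Step 4: Verify.
14*(6) - 12*(6) = 12 = 12 ✓

i = 6, j = 6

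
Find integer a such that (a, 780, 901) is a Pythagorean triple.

a² = c² - b² = 901² - 780² = 811801 - 608400 = 203401
a = sqrt(203401) = 451

451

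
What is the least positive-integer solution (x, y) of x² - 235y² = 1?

We seek the smallest positive integers (x, y) with x² - 235y² = 1, i.e., x² = 235y² + 1.
Try successive y values:
y = 1: x² = 235·1² + 1 = 236, not a perfect square
y = 2: x² = 235·2² + 1 = 941, not a perfect square
y = 3: x² = 235·3² + 1 = 2116, x = 46 ✓

Verify: 46² - 235·3² = 2116 - 2115 = 1 ✓

x = 46, y = 3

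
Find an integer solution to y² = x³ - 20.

Try small integer x values and check whether x³ - 20 is a perfect square.
x = 6: x³ - 20 = 6³ - 20 = 216 - 20 = 196
Is 196 a perfect square? 14² = 196 ✓
So (x, y) = (6, 14) is a solution.

x = 6, y = 14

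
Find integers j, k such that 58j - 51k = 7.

Step 1: Check solvability.
gcd(58, 51) = 1
Since 1 divides 7, solutions exist.

Step 2: Apply extended Euclidean algorithm to find gcd.
We find integers such that 58*x0 + 51*y0 = 1

Step 3: Scale the particular solution.
Multiply by 7/1 = 7:
j = 154, k = 175

Step 4: Verify.
58*(154) - 51*(175) = 7 = 7 ✓

j = 154, k = 175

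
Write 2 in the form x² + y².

We need to find integers x, y > 0 such that x² + y² = 2.
Trying x = 1: y² = 2 - 1² = 2 - 1 = 1
y = 1
Check: 1² + 1² = 1 + 1 = 2 ✓

2 = 1² + 1²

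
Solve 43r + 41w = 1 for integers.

Step 1: Check solvability.
gcd(43, 41) = 1
Since 1 divides 1, solutions exist.

Step 2: Apply extended Euclidean algorithm to find gcd.
We find integers such that 43*x0 + 41*y0 = 1

Step 3: Scale the particular solution.
Multiply by 1/1 = 1:
r = -20, w = 21

Step 4: Verify.
43*(-20) + 41*(21) = 1 = 1 ✓

r = -20, w = 21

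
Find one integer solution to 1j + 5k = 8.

Step 1: Check solvability.
gcd(1, 5) = 1
Since 1 divides 8, solutions exist.

Step 2: Apply extended Euclidean algorithm to find gcd.
We find integers such that 1*x0 + 5*y0 = 1

Step 3: Scale the particular solution.
Multiply by 8/1 = 8:
j = 8, k = 0

Step 4: Verify.
1*(8) + 5*(0) = 8 = 8 ✓

j = 8, k = 0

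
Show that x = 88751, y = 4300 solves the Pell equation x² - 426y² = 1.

Compute x² = 88751² = 7876740001
Compute 426y² = 426·4300² = 426·18490000 = 7876740000
x² - 426y² = 7876740001 - 7876740000 = 1
Since this equals 1, (88751, 4300) is a solution.

Yes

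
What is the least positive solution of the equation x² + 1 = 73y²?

We need x² = 73y² - 1. Try successive y:
y = 1: x² = 73·1² - 1 = 72, not a perfect square
y = 2: x² = 73·2² - 1 = 291, not a perfect square
y = 3: x² = 73·3² - 1 = 656, not a perfect square
...
y = 125: x² = 73·125² - 1 = 1140624 = 1068² ✓
Check: 1068² - 73·125² = 1140624 - 1140625 = -1 ✓

x = 1068, y = 125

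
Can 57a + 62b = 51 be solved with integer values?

Step 1: Compute gcd(57, 62).
gcd(57, 62) = 1

Step 2: Check divisibility.
Does 1 divide 51? 51 = 1 x 51, so yes.

By the theorem on linear Diophantine equations, 57a + 62b = 51 has integer solutions if and only if gcd(57, 62) divides 51. Since 1 | 51, solutions exist.

Yes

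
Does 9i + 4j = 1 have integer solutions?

Step 1: Compute gcd(9, 4).
gcd(9, 4) = 1

Step 2: Check divisibility.
Does 1 divide 1? 1 = 1 x 1, so yes.

By the theorem on linear Diophantine equations, 9i + 4j = 1 has integer solutions if and only if gcd(9, 4) divides 1. Since 1 | 1, solutions exist.

Yes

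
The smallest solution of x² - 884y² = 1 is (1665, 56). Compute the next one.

Solutions to x² - Dy² = 1 are generated by powers of (x₀ + y₀√D).
The next solution satisfies x₁ + y₁√884 = (x₀ + y₀√884)², giving:
x₁ = x₀² + 884y₀² = 1665² + 884·56² = 2772225 + 2772224 = 5544449
y₁ = 2x₀y₀ = 2·1665·56 = 186480

Verify: 5544449² - 884·186480² = 30740914713601 - 30740914713600 = 1 ✓

x = 5544449, y = 186480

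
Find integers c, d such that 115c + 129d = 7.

Step 1: Check solvability.
gcd(115, 129) = 1
Since 1 divides 7, solutions exist.

Step 2: Apply extended Euclidean algorithm to find gcd.
We find integers such that 115*x0 + 129*y0 = 1

Step 3: Scale the particular solution.
Multiply by 7/1 = 7:
c = 322, d = -287

Step 4: Verify.
115*(322) + 129*(-287) = 7 = 7 ✓

c = 322, d = -287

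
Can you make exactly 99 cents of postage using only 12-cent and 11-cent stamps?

We need non-negative x, y with 12x + 11y = 99.
gcd(12, 11) = 1 divides 99, so integer solutions exist.
Search for a non-negative one: x = 0 gives 11y = 99 - 0 = 99, so y = 9.
Check: 12·0 + 11·9 = 99 ✓

Yes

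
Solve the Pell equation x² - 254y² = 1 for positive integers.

We seek the smallest positive integers (x, y) with x² - 254y² = 1, i.e., x² = 254y² + 1.
Try successive y values:
y = 1: x² = 254·1² + 1 = 255, not a perfect square
y = 2: x² = 254·2² + 1 = 1017, not a perfect square
y = 3: x² = 254·3² + 1 = 2287, not a perfect square
... continuing the search (or via continued fractions) ...
y = 16: x² = 254·16² + 1 = 65025, x = 255 ✓

Verify: 255² - 254·16² = 65025 - 65024 = 1 ✓

x = 255, y = 16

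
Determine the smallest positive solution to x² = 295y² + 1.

We seek the smallest positive integers (x, y) with x² - 295y² = 1, i.e., x² = 295y² + 1.
Try successive y values:
y = 1: x² = 295·1² + 1 = 296, not a perfect square
y = 2: x² = 295·2² + 1 = 1181, not a perfect square
y = 3: x² = 295·3² + 1 = 2656, not a perfect square
... continuing the search (or via continued fractions) ...
y = 117900: x² = 295·117900² + 1 = 4100620950001, x = 2024999 ✓

Verify: 2024999² - 295·117900² = 4100620950001 - 4100620950000 = 1 ✓

x = 2024999, y = 117900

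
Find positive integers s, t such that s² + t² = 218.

Search for s with 218 - s² a perfect square.
s = 7: 218 - 7² = 218 - 49 = 169 = 13² ✓
So s = 7, t = 13.

s = 7, t = 13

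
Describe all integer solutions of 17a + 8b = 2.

Step 1: Compute gcd(17, 8) = 1.
Since 1 divides 2, solutions exist.

Step 2: Find a particular solution using extended Euclidean algorithm.
We get a₀ = 2, b₀ = -4.
Check: 17*2 + 8*-4 = 2 = 2 ✓

Step 3: Write the general solution.
a = 2 + (8/1)t = 2 + 8t
b = -4 - (17/1)t = -4 - 17t
for any integer t.

a = 2 + 8t, b = -4 - 17t for integer t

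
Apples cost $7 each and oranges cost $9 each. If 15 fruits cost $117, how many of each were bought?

Let a = apples, o = oranges.
a + o = 15
7a + 9o = 117
Substitute o = 15 - a:
7a + 9(15 - a) = 117
(7 - 9)a = 117 - 135
-2a = -18
a = 9, o = 15 - 9 = 6

Apples: 9, Oranges: 6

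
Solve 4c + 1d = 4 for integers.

Step 1: Check solvability.
gcd(4, 1) = 1
Since 1 divides 4, solutions exist.

Step 2: Apply extended Euclidean algorithm to find gcd.
We find integers such that 4*x0 + 1*y0 = 1

Step 3: Scale the particular solution.
Multiply by 4/1 = 4:
c = 0, d = 4

Step 4: Verify.
4*(0) + 1*(4) = 4 = 4 ✓

c = 0, d = 4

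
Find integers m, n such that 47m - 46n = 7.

Step 1: Check solvability.
gcd(47, 46) = 1
Since 1 divides 7, solutions exist.

Step 2: Apply extended Euclidean algorithm to find gcd.
We find integers such that 47*x0 + 46*y0 = 1

Step 3: Scale the particular solution.
Multiply by 7/1 = 7:
m = 7, n = 7

Step 4: Verify.
47*(7) - 46*(7) = 7 = 7 ✓

m = 7, n = 7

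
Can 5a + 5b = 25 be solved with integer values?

Step 1: Compute gcd(5, 5).
gcd(5, 5) = 5

Step 2: Check divisibility.
Does 5 divide 25? 25 = 5 x 5, so yes.

By the theorem on linear Diophantine equations, 5a + 5b = 25 has integer solutions if and only if gcd(5, 5) divides 25. Since 5 | 25, solutions exist.

Yes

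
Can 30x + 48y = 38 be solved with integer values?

Step 1: Compute gcd(30, 48).
gcd(30, 48) = 6

Step 2: Check divisibility.
Does 6 divide 38? 38 = 6 x 6 + 2, so no.

By the theorem on linear Diophantine equations, 30x + 48y = 38 has integer solutions if and only if gcd(30, 48) divides 38. Since 6 does not divide 38, no solutions exist.

No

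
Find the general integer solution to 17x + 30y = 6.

Step 1: Compute gcd(17, 30) = 1.
Since 1 divides 6, solutions exist.

Step 2: Find a particular solution using extended Euclidean algorithm.
We get x₀ = -42, y₀ = 24.
Check: 17*-42 + 30*24 = 6 = 6 ✓

Step 3: Write the general solution.
x = -42 + (30/1)t = -42 + 30t
y = 24 - (17/1)t = 24 - 17t
for any integer t.

x = -42 + 30t, y = 24 - 17t for integer t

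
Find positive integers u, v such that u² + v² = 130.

Search for u with 130 - u² a perfect square.
u = 3: 130 - 3² = 130 - 9 = 121 = 11² ✓
So u = 3, v = 11.

u = 3, v = 11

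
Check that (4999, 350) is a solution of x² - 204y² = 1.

Compute x² = 4999² = 24990001
Compute 204y² = 204·350² = 204·122500 = 24990000
x² - 204y² = 24990001 - 24990000 = 1
Since this equals 1, (4999, 350) is a solution.

Yes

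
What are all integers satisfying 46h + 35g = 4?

Step 1: Compute gcd(46, 35) = 1.
Since 1 divides 4, solutions exist.

Step 2: Find a particular solution using extended Euclidean algorithm.
We get h₀ = 64, g₀ = -84.
Check: 46*64 + 35*-84 = 4 = 4 ✓

Step 3: Write the general solution.
h = 64 + (35/1)t = 64 + 35t
g = -84 - (46/1)t = -84 - 46t
for any integer t.

h = 64 + 35t, g = -84 - 46t for integer t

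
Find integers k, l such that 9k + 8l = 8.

Step 1: Check solvability.
gcd(9, 8) = 1
Since 1 divides 8, solutions exist.

Step 2: Apply extended Euclidean algorithm to find gcd.
We find integers such that 9*x0 + 8*y0 = 1

Step 3: Scale the particular solution.
Multiply by 8/1 = 8:
k = 8, l = -8

Step 4: Verify.
9*(8) + 8*(-8) = 8 = 8 ✓

k = 8, l = -8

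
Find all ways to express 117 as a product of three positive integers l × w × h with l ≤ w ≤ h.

Iterate l from 1 to ⌊117^(1/3)⌋. For each l dividing 117, iterate w ≥ l with w dividing 117/l, and set h = 117/(l·w).
Triples found (4): (1×1×117), (1×3×39), (1×9×13), (3×3×13)

(1×1×117), (1×3×39), (1×9×13), (3×3×13)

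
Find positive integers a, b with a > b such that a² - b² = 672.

Factor: a² - b² = (a+b)(a-b) = 672.
We need two factors of 672 with the same parity.
Use a+b = 336 and a-b = 2 (product 336·2 = 672).
Adding: 2a = 338, so a = 169.
Subtracting: 2b = 334, so b = 167.
Check: 169² - 167² = 28561 - 27889 = 672 ✓

a = 169, b = 167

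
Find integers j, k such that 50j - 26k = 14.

Step 1: Check solvability.
gcd(50, 26) = 2
Since 2 divides 14, solutions exist.

Step 2: Apply extended Euclidean algorithm to find gcd.
We find integers such that 50*x0 + 26*y0 = 2

Step 3: Scale the particular solution.
Multiply by 14/2 = 7:
j = -7, k = -14

Step 4: Verify.
50*(-7) - 26*(-14) = 14 = 14 ✓

j = -7, k = -14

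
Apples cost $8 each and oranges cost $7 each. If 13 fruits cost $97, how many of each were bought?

Let a = apples, o = oranges.
a + o = 13
8a + 7o = 97
Substitute o = 13 - a:
8a + 7(13 - a) = 97
(8 - 7)a = 97 - 91
1a = 6
a = 6, o = 13 - 6 = 7

Apples: 6, Oranges: 7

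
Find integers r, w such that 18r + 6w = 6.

Step 1: Check solvability.
gcd(18, 6) = 6
Since 6 divides 6, solutions exist.

Step 2: Apply extended Euclidean algorithm to find gcd.
We find integers such that 18*x0 + 6*y0 = 6

Step 3: Scale the particular solution.
Multiply by 6/6 = 1:
r = 0, w = 1

Step 4: Verify.
18*(0) + 6*(1) = 6 = 6 ✓

r = 0, w = 1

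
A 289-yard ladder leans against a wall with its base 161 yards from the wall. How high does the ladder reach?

The ladder, wall, and ground form a right triangle with hypotenuse 289 and one leg 161.
By the Pythagorean theorem: h² = 289² - 161² = 83521 - 25921 = 57600
h = √57600 = 240 yards

240 yards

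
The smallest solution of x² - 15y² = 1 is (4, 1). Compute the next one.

Solutions to x² - Dy² = 1 are generated by powers of (x₀ + y₀√D).
The next solution satisfies x₁ + y₁√15 = (x₀ + y₀√15)², giving:
x₁ = x₀² + 15y₀² = 4² + 15·1² = 16 + 15 = 31
y₁ = 2x₀y₀ = 2·4·1 = 8

Verify: 31² - 15·8² = 961 - 960 = 1 ✓

x = 31, y = 8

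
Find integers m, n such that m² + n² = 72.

We need to find integers m, n > 0 such that m² + n² = 72.
Trying m = 6: n² = 72 - 6² = 72 - 36 = 36
n = 6
Check: 6² + 6² = 36 + 36 = 72 ✓

72 = 6² + 6²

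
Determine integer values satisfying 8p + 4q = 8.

Step 1: Check solvability.
gcd(8, 4) = 4
Since 4 divides 8, solutions exist.

Step 2: Apply extended Euclidean algorithm to find gcd.
We find integers such that 8*x0 + 4*y0 = 4

Step 3: Scale the particular solution.
Multiply by 8/4 = 2:
p = 0, q = 2

Step 4: Verify.
8*(0) + 4*(2) = 8 = 8 ✓

p = 0, q = 2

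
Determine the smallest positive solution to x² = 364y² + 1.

We seek the smallest positive integers (x, y) with x² - 364y² = 1, i.e., x² = 364y² + 1.
Try successive y values:
y = 1: x² = 364·1² + 1 = 365, not a perfect square
y = 2: x² = 364·2² + 1 = 1457, not a perfect square
y = 3: x² = 364·3² + 1 = 3277, not a perfect square
... continuing the search (or via continued fractions) ...
y = 259710: x² = 364·259710² + 1 = 24551539412401, x = 4954951 ✓

Verify: 4954951² - 364·259710² = 24551539412401 - 24551539412400 = 1 ✓

x = 4954951, y = 259710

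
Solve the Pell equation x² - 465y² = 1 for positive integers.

We seek the smallest positive integers (x, y) with x² - 465y² = 1, i.e., x² = 465y² + 1.
Try successive y values:
y = 1: x² = 465·1² + 1 = 466, not a perfect square
y = 2: x² = 465·2² + 1 = 1861, not a perfect square
y = 3: x² = 465·3² + 1 = 4186, not a perfect square
... continuing the search (or via continued fractions) ...
y = 736: x² = 465·736² + 1 = 251888641, x = 15871 ✓

Verify: 15871² - 465·736² = 251888641 - 251888640 = 1 ✓

x = 15871, y = 736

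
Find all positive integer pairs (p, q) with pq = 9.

The positive divisors of 9 are: 1, 3, 9.
Each divisor d gives the pair (d, 9/d):
(1, 9), (3, 3), (9, 1)

(1, 9), (3, 3), (9, 1)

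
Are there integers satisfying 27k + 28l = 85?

Step 1: Compute gcd(27, 28).
gcd(27, 28) = 1

Step 2: Check divisibility.
Does 1 divide 85? 85 = 1 x 85, so yes.

By the theorem on linear Diophantine equations, 27k + 28l = 85 has integer solutions if and only if gcd(27, 28) divides 85. Since 1 | 85, solutions exist.

Yes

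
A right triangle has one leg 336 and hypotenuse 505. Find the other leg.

a² = c² - b² = 255025 - 112896 = 142129
a = 377

377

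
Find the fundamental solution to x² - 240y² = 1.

We seek the smallest positive integers (x, y) with x² - 240y² = 1, i.e., x² = 240y² + 1.
Try successive y values:
y = 1: x² = 240·1² + 1 = 241, not a perfect square
y = 2: x² = 240·2² + 1 = 961, x = 31 ✓

Verify: 31² - 240·2² = 961 - 960 = 1 ✓

x = 31, y = 2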